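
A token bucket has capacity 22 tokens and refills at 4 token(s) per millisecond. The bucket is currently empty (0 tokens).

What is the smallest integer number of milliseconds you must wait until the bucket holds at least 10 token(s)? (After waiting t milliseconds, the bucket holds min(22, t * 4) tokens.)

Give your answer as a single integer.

Need t * 4 >= 10, so t >= 10/4.
Smallest integer t = ceil(10/4) = 3.

Answer: 3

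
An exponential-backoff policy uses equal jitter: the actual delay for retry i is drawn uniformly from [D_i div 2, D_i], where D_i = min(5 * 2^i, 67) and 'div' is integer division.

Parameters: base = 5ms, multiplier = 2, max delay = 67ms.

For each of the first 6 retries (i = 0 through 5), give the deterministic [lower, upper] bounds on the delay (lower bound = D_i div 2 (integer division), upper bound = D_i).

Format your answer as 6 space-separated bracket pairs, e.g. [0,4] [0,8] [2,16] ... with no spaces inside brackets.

Computing bounds per retry:
  i=0: D_i=min(5*2^0,67)=5, bounds=[2,5]
  i=1: D_i=min(5*2^1,67)=10, bounds=[5,10]
  i=2: D_i=min(5*2^2,67)=20, bounds=[10,20]
  i=3: D_i=min(5*2^3,67)=40, bounds=[20,40]
  i=4: D_i=min(5*2^4,67)=67, bounds=[33,67]
  i=5: D_i=min(5*2^5,67)=67, bounds=[33,67]

Answer: [2,5] [5,10] [10,20] [20,40] [33,67] [33,67]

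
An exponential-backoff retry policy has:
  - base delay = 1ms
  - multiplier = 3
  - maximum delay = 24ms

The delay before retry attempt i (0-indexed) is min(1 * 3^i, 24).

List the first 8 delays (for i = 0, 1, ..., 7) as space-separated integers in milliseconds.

Answer: 1 3 9 24 24 24 24 24

Derivation:
Computing each delay:
  i=0: min(1*3^0, 24) = 1
  i=1: min(1*3^1, 24) = 3
  i=2: min(1*3^2, 24) = 9
  i=3: min(1*3^3, 24) = 24
  i=4: min(1*3^4, 24) = 24
  i=5: min(1*3^5, 24) = 24
  i=6: min(1*3^6, 24) = 24
  i=7: min(1*3^7, 24) = 24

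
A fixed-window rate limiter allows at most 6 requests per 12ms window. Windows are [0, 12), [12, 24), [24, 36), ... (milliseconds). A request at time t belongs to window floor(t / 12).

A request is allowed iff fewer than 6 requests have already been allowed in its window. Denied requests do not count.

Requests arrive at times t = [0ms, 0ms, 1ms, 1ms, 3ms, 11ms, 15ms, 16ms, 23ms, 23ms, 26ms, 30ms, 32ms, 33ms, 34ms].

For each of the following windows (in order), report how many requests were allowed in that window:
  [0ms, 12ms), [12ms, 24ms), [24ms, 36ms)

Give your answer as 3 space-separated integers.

Answer: 6 4 5

Derivation:
Processing requests:
  req#1 t=0ms (window 0): ALLOW
  req#2 t=0ms (window 0): ALLOW
  req#3 t=1ms (window 0): ALLOW
  req#4 t=1ms (window 0): ALLOW
  req#5 t=3ms (window 0): ALLOW
  req#6 t=11ms (window 0): ALLOW
  req#7 t=15ms (window 1): ALLOW
  req#8 t=16ms (window 1): ALLOW
  req#9 t=23ms (window 1): ALLOW
  req#10 t=23ms (window 1): ALLOW
  req#11 t=26ms (window 2): ALLOW
  req#12 t=30ms (window 2): ALLOW
  req#13 t=32ms (window 2): ALLOW
  req#14 t=33ms (window 2): ALLOW
  req#15 t=34ms (window 2): ALLOW

Allowed counts by window: 6 4 5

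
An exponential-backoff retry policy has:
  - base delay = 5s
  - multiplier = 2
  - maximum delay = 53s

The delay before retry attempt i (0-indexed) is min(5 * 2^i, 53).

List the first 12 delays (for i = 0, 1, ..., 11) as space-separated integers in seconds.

Answer: 5 10 20 40 53 53 53 53 53 53 53 53

Derivation:
Computing each delay:
  i=0: min(5*2^0, 53) = 5
  i=1: min(5*2^1, 53) = 10
  i=2: min(5*2^2, 53) = 20
  i=3: min(5*2^3, 53) = 40
  i=4: min(5*2^4, 53) = 53
  i=5: min(5*2^5, 53) = 53
  i=6: min(5*2^6, 53) = 53
  i=7: min(5*2^7, 53) = 53
  i=8: min(5*2^8, 53) = 53
  i=9: min(5*2^9, 53) = 53
  i=10: min(5*2^10, 53) = 53
  i=11: min(5*2^11, 53) = 53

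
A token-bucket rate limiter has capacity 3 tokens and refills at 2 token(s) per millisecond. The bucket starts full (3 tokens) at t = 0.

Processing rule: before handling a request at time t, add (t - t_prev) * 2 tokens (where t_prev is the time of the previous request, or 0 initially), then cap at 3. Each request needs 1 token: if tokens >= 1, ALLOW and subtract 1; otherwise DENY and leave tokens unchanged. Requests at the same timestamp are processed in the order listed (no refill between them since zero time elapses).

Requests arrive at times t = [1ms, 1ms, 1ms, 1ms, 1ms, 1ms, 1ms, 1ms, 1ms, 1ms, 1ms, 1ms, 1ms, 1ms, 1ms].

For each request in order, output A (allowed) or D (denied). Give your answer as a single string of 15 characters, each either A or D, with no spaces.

Answer: AAADDDDDDDDDDDD

Derivation:
Simulating step by step:
  req#1 t=1ms: ALLOW
  req#2 t=1ms: ALLOW
  req#3 t=1ms: ALLOW
  req#4 t=1ms: DENY
  req#5 t=1ms: DENY
  req#6 t=1ms: DENY
  req#7 t=1ms: DENY
  req#8 t=1ms: DENY
  req#9 t=1ms: DENY
  req#10 t=1ms: DENY
  req#11 t=1ms: DENY
  req#12 t=1ms: DENY
  req#13 t=1ms: DENY
  req#14 t=1ms: DENY
  req#15 t=1ms: DENY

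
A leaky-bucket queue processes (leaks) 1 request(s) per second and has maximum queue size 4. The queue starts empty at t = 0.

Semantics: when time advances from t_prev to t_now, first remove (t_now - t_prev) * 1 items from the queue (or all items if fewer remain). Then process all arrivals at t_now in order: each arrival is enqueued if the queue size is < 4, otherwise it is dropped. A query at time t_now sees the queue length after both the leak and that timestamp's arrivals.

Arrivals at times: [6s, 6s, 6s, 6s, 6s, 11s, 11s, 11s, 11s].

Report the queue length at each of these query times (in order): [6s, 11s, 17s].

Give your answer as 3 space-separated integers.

Answer: 4 4 0

Derivation:
Queue lengths at query times:
  query t=6s: backlog = 4
  query t=11s: backlog = 4
  query t=17s: backlog = 0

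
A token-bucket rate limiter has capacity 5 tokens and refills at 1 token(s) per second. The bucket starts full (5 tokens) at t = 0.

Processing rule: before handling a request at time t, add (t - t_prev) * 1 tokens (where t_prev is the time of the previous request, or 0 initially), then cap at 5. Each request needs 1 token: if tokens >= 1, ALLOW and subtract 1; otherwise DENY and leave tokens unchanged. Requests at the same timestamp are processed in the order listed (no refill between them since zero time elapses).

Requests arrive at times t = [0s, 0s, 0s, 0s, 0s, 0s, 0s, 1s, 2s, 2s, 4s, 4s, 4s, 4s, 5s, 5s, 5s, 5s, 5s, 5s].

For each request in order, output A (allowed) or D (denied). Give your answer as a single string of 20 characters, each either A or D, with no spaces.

Simulating step by step:
  req#1 t=0s: ALLOW
  req#2 t=0s: ALLOW
  req#3 t=0s: ALLOW
  req#4 t=0s: ALLOW
  req#5 t=0s: ALLOW
  req#6 t=0s: DENY
  req#7 t=0s: DENY
  req#8 t=1s: ALLOW
  req#9 t=2s: ALLOW
  req#10 t=2s: DENY
  req#11 t=4s: ALLOW
  req#12 t=4s: ALLOW
  req#13 t=4s: DENY
  req#14 t=4s: DENY
  req#15 t=5s: ALLOW
  req#16 t=5s: DENY
  req#17 t=5s: DENY
  req#18 t=5s: DENY
  req#19 t=5s: DENY
  req#20 t=5s: DENY

Answer: AAAAADDAADAADDADDDDD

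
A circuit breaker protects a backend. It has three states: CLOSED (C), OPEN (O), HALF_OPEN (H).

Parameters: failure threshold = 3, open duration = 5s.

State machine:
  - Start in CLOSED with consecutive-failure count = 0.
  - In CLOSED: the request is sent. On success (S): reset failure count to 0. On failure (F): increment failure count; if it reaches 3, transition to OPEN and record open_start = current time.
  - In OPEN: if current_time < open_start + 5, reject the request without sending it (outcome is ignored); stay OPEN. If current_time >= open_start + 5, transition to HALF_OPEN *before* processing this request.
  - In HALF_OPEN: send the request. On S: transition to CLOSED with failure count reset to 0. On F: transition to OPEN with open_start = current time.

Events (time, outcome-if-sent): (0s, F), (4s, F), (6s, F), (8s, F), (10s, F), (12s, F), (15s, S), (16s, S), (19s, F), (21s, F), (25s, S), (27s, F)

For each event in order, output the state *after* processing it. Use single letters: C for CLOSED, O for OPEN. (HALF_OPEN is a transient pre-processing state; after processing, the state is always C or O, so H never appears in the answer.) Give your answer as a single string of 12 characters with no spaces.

Answer: CCOOOOOOOOCC

Derivation:
State after each event:
  event#1 t=0s outcome=F: state=CLOSED
  event#2 t=4s outcome=F: state=CLOSED
  event#3 t=6s outcome=F: state=OPEN
  event#4 t=8s outcome=F: state=OPEN
  event#5 t=10s outcome=F: state=OPEN
  event#6 t=12s outcome=F: state=OPEN
  event#7 t=15s outcome=S: state=OPEN
  event#8 t=16s outcome=S: state=OPEN
  event#9 t=19s outcome=F: state=OPEN
  event#10 t=21s outcome=F: state=OPEN
  event#11 t=25s outcome=S: state=CLOSED
  event#12 t=27s outcome=F: state=CLOSED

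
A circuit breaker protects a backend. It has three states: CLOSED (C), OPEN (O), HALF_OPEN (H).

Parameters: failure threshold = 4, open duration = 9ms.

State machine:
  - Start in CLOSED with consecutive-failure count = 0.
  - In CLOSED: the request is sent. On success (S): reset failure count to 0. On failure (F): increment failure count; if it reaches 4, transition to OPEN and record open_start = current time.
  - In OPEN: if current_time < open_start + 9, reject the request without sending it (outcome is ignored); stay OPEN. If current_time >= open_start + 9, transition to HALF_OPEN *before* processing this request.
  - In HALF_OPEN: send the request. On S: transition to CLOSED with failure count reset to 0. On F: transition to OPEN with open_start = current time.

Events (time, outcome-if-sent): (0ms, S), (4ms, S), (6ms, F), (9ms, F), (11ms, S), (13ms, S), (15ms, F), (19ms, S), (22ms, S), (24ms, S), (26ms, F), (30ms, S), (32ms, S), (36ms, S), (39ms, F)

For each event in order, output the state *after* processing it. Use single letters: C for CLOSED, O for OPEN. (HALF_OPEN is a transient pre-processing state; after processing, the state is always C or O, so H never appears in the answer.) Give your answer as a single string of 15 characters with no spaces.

Answer: CCCCCCCCCCCCCCC

Derivation:
State after each event:
  event#1 t=0ms outcome=S: state=CLOSED
  event#2 t=4ms outcome=S: state=CLOSED
  event#3 t=6ms outcome=F: state=CLOSED
  event#4 t=9ms outcome=F: state=CLOSED
  event#5 t=11ms outcome=S: state=CLOSED
  event#6 t=13ms outcome=S: state=CLOSED
  event#7 t=15ms outcome=F: state=CLOSED
  event#8 t=19ms outcome=S: state=CLOSED
  event#9 t=22ms outcome=S: state=CLOSED
  event#10 t=24ms outcome=S: state=CLOSED
  event#11 t=26ms outcome=F: state=CLOSED
  event#12 t=30ms outcome=S: state=CLOSED
  event#13 t=32ms outcome=S: state=CLOSED
  event#14 t=36ms outcome=S: state=CLOSED
  event#15 t=39ms outcome=F: state=CLOSED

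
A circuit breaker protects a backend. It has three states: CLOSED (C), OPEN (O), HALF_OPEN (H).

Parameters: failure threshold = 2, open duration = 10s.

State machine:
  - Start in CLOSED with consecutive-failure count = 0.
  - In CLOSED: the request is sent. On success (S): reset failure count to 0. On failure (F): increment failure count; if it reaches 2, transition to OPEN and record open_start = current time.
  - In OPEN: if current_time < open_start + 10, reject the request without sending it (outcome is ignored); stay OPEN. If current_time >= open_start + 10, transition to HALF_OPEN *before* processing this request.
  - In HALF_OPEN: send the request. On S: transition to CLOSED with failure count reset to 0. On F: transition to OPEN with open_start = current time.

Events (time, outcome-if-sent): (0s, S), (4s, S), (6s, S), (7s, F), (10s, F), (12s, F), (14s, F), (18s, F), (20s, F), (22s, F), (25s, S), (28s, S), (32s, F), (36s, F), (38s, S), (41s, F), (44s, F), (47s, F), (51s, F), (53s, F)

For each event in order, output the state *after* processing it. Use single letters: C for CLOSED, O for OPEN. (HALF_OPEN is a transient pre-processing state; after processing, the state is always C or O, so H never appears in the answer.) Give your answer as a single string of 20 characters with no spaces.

Answer: CCCCOOOOOOOOOOOOOOOO

Derivation:
State after each event:
  event#1 t=0s outcome=S: state=CLOSED
  event#2 t=4s outcome=S: state=CLOSED
  event#3 t=6s outcome=S: state=CLOSED
  event#4 t=7s outcome=F: state=CLOSED
  event#5 t=10s outcome=F: state=OPEN
  event#6 t=12s outcome=F: state=OPEN
  event#7 t=14s outcome=F: state=OPEN
  event#8 t=18s outcome=F: state=OPEN
  event#9 t=20s outcome=F: state=OPEN
  event#10 t=22s outcome=F: state=OPEN
  event#11 t=25s outcome=S: state=OPEN
  event#12 t=28s outcome=S: state=OPEN
  event#13 t=32s outcome=F: state=OPEN
  event#14 t=36s outcome=F: state=OPEN
  event#15 t=38s outcome=S: state=OPEN
  event#16 t=41s outcome=F: state=OPEN
  event#17 t=44s outcome=F: state=OPEN
  event#18 t=47s outcome=F: state=OPEN
  event#19 t=51s outcome=F: state=OPEN
  event#20 t=53s outcome=F: state=OPEN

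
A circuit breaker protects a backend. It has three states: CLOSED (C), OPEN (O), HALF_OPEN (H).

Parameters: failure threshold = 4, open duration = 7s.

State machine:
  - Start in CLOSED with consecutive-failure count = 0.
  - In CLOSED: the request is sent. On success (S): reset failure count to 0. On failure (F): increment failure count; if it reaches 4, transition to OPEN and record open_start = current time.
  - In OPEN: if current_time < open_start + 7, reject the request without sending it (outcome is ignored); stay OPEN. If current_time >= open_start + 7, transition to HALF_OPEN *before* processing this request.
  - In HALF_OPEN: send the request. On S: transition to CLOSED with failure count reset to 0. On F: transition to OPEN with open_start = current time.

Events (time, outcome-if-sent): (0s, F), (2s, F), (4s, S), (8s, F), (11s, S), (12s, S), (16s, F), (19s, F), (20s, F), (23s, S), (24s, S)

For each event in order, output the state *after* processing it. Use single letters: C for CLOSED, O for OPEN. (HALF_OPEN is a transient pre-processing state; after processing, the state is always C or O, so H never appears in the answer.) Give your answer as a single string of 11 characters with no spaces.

State after each event:
  event#1 t=0s outcome=F: state=CLOSED
  event#2 t=2s outcome=F: state=CLOSED
  event#3 t=4s outcome=S: state=CLOSED
  event#4 t=8s outcome=F: state=CLOSED
  event#5 t=11s outcome=S: state=CLOSED
  event#6 t=12s outcome=S: state=CLOSED
  event#7 t=16s outcome=F: state=CLOSED
  event#8 t=19s outcome=F: state=CLOSED
  event#9 t=20s outcome=F: state=CLOSED
  event#10 t=23s outcome=S: state=CLOSED
  event#11 t=24s outcome=S: state=CLOSED

Answer: CCCCCCCCCCC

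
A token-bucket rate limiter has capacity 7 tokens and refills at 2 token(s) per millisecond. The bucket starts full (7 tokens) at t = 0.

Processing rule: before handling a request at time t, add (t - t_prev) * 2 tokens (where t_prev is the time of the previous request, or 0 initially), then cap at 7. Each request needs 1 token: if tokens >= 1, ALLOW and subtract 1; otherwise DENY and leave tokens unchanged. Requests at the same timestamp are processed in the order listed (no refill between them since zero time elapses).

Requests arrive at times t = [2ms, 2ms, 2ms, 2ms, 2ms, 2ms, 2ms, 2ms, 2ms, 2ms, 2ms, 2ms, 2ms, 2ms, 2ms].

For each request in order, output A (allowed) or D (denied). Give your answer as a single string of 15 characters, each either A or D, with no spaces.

Answer: AAAAAAADDDDDDDD

Derivation:
Simulating step by step:
  req#1 t=2ms: ALLOW
  req#2 t=2ms: ALLOW
  req#3 t=2ms: ALLOW
  req#4 t=2ms: ALLOW
  req#5 t=2ms: ALLOW
  req#6 t=2ms: ALLOW
  req#7 t=2ms: ALLOW
  req#8 t=2ms: DENY
  req#9 t=2ms: DENY
  req#10 t=2ms: DENY
  req#11 t=2ms: DENY
  req#12 t=2ms: DENY
  req#13 t=2ms: DENY
  req#14 t=2ms: DENY
  req#15 t=2ms: DENY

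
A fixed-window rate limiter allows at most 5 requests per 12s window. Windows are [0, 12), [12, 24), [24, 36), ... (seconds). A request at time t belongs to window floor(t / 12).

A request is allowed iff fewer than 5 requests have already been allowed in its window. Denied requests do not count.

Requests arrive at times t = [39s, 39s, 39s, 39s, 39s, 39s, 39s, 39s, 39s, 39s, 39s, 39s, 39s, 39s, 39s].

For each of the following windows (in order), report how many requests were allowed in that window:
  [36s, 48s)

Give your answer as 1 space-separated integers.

Processing requests:
  req#1 t=39s (window 3): ALLOW
  req#2 t=39s (window 3): ALLOW
  req#3 t=39s (window 3): ALLOW
  req#4 t=39s (window 3): ALLOW
  req#5 t=39s (window 3): ALLOW
  req#6 t=39s (window 3): DENY
  req#7 t=39s (window 3): DENY
  req#8 t=39s (window 3): DENY
  req#9 t=39s (window 3): DENY
  req#10 t=39s (window 3): DENY
  req#11 t=39s (window 3): DENY
  req#12 t=39s (window 3): DENY
  req#13 t=39s (window 3): DENY
  req#14 t=39s (window 3): DENY
  req#15 t=39s (window 3): DENY

Allowed counts by window: 5

Answer: 5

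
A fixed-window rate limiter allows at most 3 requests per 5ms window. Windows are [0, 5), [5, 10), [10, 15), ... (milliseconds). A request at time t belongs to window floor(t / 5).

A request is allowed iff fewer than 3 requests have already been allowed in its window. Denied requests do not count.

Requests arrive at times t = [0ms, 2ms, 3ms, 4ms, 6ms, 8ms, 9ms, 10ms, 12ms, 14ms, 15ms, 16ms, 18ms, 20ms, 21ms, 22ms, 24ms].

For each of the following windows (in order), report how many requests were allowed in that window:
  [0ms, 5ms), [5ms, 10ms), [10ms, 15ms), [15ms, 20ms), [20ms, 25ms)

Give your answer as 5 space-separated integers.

Answer: 3 3 3 3 3

Derivation:
Processing requests:
  req#1 t=0ms (window 0): ALLOW
  req#2 t=2ms (window 0): ALLOW
  req#3 t=3ms (window 0): ALLOW
  req#4 t=4ms (window 0): DENY
  req#5 t=6ms (window 1): ALLOW
  req#6 t=8ms (window 1): ALLOW
  req#7 t=9ms (window 1): ALLOW
  req#8 t=10ms (window 2): ALLOW
  req#9 t=12ms (window 2): ALLOW
  req#10 t=14ms (window 2): ALLOW
  req#11 t=15ms (window 3): ALLOW
  req#12 t=16ms (window 3): ALLOW
  req#13 t=18ms (window 3): ALLOW
  req#14 t=20ms (window 4): ALLOW
  req#15 t=21ms (window 4): ALLOW
  req#16 t=22ms (window 4): ALLOW
  req#17 t=24ms (window 4): DENY

Allowed counts by window: 3 3 3 3 3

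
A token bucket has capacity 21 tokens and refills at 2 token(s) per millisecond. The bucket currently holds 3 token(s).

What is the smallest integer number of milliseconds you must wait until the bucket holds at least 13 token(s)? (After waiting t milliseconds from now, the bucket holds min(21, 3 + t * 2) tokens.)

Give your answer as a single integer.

Answer: 5

Derivation:
Need 3 + t * 2 >= 13, so t >= 10/2.
Smallest integer t = ceil(10/2) = 5.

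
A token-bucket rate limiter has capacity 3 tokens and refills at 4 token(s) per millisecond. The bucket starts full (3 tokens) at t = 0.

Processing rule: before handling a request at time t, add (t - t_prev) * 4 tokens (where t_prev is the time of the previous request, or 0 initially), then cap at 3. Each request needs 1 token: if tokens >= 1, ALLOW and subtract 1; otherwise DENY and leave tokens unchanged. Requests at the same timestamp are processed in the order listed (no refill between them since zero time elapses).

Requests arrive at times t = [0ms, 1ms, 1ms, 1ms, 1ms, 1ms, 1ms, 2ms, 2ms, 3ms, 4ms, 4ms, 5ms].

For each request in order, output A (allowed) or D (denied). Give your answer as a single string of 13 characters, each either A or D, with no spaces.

Answer: AAAADDDAAAAAA

Derivation:
Simulating step by step:
  req#1 t=0ms: ALLOW
  req#2 t=1ms: ALLOW
  req#3 t=1ms: ALLOW
  req#4 t=1ms: ALLOW
  req#5 t=1ms: DENY
  req#6 t=1ms: DENY
  req#7 t=1ms: DENY
  req#8 t=2ms: ALLOW
  req#9 t=2ms: ALLOW
  req#10 t=3ms: ALLOW
  req#11 t=4ms: ALLOW
  req#12 t=4ms: ALLOW
  req#13 t=5ms: ALLOW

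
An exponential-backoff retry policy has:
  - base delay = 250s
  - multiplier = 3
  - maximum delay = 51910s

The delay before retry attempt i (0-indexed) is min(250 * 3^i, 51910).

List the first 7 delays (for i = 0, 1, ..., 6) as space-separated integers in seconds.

Computing each delay:
  i=0: min(250*3^0, 51910) = 250
  i=1: min(250*3^1, 51910) = 750
  i=2: min(250*3^2, 51910) = 2250
  i=3: min(250*3^3, 51910) = 6750
  i=4: min(250*3^4, 51910) = 20250
  i=5: min(250*3^5, 51910) = 51910
  i=6: min(250*3^6, 51910) = 51910

Answer: 250 750 2250 6750 20250 51910 51910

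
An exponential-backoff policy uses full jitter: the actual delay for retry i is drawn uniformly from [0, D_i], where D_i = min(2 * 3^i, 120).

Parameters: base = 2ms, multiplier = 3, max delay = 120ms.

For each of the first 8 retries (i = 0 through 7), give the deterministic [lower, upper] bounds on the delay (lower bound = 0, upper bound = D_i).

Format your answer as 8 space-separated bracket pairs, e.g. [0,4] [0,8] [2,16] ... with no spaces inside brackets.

Computing bounds per retry:
  i=0: D_i=min(2*3^0,120)=2, bounds=[0,2]
  i=1: D_i=min(2*3^1,120)=6, bounds=[0,6]
  i=2: D_i=min(2*3^2,120)=18, bounds=[0,18]
  i=3: D_i=min(2*3^3,120)=54, bounds=[0,54]
  i=4: D_i=min(2*3^4,120)=120, bounds=[0,120]
  i=5: D_i=min(2*3^5,120)=120, bounds=[0,120]
  i=6: D_i=min(2*3^6,120)=120, bounds=[0,120]
  i=7: D_i=min(2*3^7,120)=120, bounds=[0,120]

Answer: [0,2] [0,6] [0,18] [0,54] [0,120] [0,120] [0,120] [0,120]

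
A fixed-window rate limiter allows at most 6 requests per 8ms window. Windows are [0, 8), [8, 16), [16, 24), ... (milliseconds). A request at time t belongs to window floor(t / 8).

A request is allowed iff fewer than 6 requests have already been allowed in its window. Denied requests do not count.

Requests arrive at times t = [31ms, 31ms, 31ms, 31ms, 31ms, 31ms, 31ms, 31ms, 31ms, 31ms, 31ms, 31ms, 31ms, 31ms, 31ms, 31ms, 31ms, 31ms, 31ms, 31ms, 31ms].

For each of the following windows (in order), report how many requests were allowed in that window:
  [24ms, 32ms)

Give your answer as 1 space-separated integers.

Answer: 6

Derivation:
Processing requests:
  req#1 t=31ms (window 3): ALLOW
  req#2 t=31ms (window 3): ALLOW
  req#3 t=31ms (window 3): ALLOW
  req#4 t=31ms (window 3): ALLOW
  req#5 t=31ms (window 3): ALLOW
  req#6 t=31ms (window 3): ALLOW
  req#7 t=31ms (window 3): DENY
  req#8 t=31ms (window 3): DENY
  req#9 t=31ms (window 3): DENY
  req#10 t=31ms (window 3): DENY
  req#11 t=31ms (window 3): DENY
  req#12 t=31ms (window 3): DENY
  req#13 t=31ms (window 3): DENY
  req#14 t=31ms (window 3): DENY
  req#15 t=31ms (window 3): DENY
  req#16 t=31ms (window 3): DENY
  req#17 t=31ms (window 3): DENY
  req#18 t=31ms (window 3): DENY
  req#19 t=31ms (window 3): DENY
  req#20 t=31ms (window 3): DENY
  req#21 t=31ms (window 3): DENY

Allowed counts by window: 6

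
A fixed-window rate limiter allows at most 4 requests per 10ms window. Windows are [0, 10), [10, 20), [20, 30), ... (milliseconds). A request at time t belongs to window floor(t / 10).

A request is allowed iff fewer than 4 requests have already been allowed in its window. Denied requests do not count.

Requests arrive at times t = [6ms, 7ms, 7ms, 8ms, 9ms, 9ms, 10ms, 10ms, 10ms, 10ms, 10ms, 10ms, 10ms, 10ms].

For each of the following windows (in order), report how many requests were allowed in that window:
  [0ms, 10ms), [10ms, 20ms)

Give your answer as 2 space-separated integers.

Processing requests:
  req#1 t=6ms (window 0): ALLOW
  req#2 t=7ms (window 0): ALLOW
  req#3 t=7ms (window 0): ALLOW
  req#4 t=8ms (window 0): ALLOW
  req#5 t=9ms (window 0): DENY
  req#6 t=9ms (window 0): DENY
  req#7 t=10ms (window 1): ALLOW
  req#8 t=10ms (window 1): ALLOW
  req#9 t=10ms (window 1): ALLOW
  req#10 t=10ms (window 1): ALLOW
  req#11 t=10ms (window 1): DENY
  req#12 t=10ms (window 1): DENY
  req#13 t=10ms (window 1): DENY
  req#14 t=10ms (window 1): DENY

Allowed counts by window: 4 4

Answer: 4 4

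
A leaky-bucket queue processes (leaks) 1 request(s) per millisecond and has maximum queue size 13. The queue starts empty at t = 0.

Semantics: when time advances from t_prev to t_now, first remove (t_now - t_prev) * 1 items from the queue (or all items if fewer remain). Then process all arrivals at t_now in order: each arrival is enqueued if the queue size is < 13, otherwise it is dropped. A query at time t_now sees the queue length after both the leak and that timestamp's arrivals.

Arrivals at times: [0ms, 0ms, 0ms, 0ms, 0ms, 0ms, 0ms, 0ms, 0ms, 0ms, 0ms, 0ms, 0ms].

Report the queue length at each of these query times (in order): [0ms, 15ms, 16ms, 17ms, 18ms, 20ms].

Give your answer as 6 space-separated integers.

Answer: 13 0 0 0 0 0

Derivation:
Queue lengths at query times:
  query t=0ms: backlog = 13
  query t=15ms: backlog = 0
  query t=16ms: backlog = 0
  query t=17ms: backlog = 0
  query t=18ms: backlog = 0
  query t=20ms: backlog = 0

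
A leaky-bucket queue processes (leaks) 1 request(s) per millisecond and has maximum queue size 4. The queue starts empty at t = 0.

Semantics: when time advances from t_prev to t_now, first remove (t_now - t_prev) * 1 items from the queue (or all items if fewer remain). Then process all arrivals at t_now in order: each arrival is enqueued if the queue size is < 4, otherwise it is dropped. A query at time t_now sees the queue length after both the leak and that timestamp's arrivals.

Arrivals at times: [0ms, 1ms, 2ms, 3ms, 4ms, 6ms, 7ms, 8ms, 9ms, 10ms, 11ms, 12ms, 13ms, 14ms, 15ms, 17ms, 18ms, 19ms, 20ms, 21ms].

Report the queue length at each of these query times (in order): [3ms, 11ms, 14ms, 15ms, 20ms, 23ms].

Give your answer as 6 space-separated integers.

Queue lengths at query times:
  query t=3ms: backlog = 1
  query t=11ms: backlog = 1
  query t=14ms: backlog = 1
  query t=15ms: backlog = 1
  query t=20ms: backlog = 1
  query t=23ms: backlog = 0

Answer: 1 1 1 1 1 0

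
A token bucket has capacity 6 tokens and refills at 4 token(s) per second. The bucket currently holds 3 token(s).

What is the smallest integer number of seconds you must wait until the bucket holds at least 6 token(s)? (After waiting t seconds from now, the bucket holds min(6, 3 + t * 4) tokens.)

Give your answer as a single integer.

Answer: 1

Derivation:
Need 3 + t * 4 >= 6, so t >= 3/4.
Smallest integer t = ceil(3/4) = 1.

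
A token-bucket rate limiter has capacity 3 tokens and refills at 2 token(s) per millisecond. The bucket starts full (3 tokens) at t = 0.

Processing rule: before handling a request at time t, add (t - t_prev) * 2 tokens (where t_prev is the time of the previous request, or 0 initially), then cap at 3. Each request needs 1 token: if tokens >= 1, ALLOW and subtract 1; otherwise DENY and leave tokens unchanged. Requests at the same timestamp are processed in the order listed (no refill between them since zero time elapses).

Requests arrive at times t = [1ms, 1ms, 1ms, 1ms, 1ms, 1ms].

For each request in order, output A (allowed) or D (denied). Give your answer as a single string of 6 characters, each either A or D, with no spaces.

Simulating step by step:
  req#1 t=1ms: ALLOW
  req#2 t=1ms: ALLOW
  req#3 t=1ms: ALLOW
  req#4 t=1ms: DENY
  req#5 t=1ms: DENY
  req#6 t=1ms: DENY

Answer: AAADDD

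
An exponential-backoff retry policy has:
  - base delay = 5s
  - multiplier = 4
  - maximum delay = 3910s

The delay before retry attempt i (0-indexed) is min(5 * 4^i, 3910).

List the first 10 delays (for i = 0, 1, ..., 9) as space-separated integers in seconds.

Answer: 5 20 80 320 1280 3910 3910 3910 3910 3910

Derivation:
Computing each delay:
  i=0: min(5*4^0, 3910) = 5
  i=1: min(5*4^1, 3910) = 20
  i=2: min(5*4^2, 3910) = 80
  i=3: min(5*4^3, 3910) = 320
  i=4: min(5*4^4, 3910) = 1280
  i=5: min(5*4^5, 3910) = 3910
  i=6: min(5*4^6, 3910) = 3910
  i=7: min(5*4^7, 3910) = 3910
  i=8: min(5*4^8, 3910) = 3910
  i=9: min(5*4^9, 3910) = 3910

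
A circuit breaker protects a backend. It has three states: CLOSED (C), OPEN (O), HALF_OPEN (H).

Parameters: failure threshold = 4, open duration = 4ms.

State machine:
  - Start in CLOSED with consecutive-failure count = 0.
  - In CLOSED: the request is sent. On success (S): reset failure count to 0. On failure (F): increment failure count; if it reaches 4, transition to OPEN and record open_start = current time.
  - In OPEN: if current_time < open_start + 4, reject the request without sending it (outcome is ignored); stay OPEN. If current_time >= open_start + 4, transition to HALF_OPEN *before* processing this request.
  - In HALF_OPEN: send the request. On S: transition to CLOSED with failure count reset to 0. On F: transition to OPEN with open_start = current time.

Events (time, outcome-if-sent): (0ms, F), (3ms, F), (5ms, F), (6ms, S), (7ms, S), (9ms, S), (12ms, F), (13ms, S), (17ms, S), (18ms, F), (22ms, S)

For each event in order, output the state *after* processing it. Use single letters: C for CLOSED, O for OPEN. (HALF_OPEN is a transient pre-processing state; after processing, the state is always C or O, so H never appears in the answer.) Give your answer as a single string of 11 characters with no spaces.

State after each event:
  event#1 t=0ms outcome=F: state=CLOSED
  event#2 t=3ms outcome=F: state=CLOSED
  event#3 t=5ms outcome=F: state=CLOSED
  event#4 t=6ms outcome=S: state=CLOSED
  event#5 t=7ms outcome=S: state=CLOSED
  event#6 t=9ms outcome=S: state=CLOSED
  event#7 t=12ms outcome=F: state=CLOSED
  event#8 t=13ms outcome=S: state=CLOSED
  event#9 t=17ms outcome=S: state=CLOSED
  event#10 t=18ms outcome=F: state=CLOSED
  event#11 t=22ms outcome=S: state=CLOSED

Answer: CCCCCCCCCCC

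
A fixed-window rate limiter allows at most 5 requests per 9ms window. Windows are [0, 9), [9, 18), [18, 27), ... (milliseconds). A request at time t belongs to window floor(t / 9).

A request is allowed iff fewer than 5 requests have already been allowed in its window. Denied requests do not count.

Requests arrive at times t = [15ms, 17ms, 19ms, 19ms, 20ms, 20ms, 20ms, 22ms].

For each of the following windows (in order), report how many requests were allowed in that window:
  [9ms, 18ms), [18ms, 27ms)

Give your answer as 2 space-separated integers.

Processing requests:
  req#1 t=15ms (window 1): ALLOW
  req#2 t=17ms (window 1): ALLOW
  req#3 t=19ms (window 2): ALLOW
  req#4 t=19ms (window 2): ALLOW
  req#5 t=20ms (window 2): ALLOW
  req#6 t=20ms (window 2): ALLOW
  req#7 t=20ms (window 2): ALLOW
  req#8 t=22ms (window 2): DENY

Allowed counts by window: 2 5

Answer: 2 5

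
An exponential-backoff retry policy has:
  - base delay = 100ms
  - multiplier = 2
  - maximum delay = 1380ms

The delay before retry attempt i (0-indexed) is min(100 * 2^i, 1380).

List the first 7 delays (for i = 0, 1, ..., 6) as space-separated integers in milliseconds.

Answer: 100 200 400 800 1380 1380 1380

Derivation:
Computing each delay:
  i=0: min(100*2^0, 1380) = 100
  i=1: min(100*2^1, 1380) = 200
  i=2: min(100*2^2, 1380) = 400
  i=3: min(100*2^3, 1380) = 800
  i=4: min(100*2^4, 1380) = 1380
  i=5: min(100*2^5, 1380) = 1380
  i=6: min(100*2^6, 1380) = 1380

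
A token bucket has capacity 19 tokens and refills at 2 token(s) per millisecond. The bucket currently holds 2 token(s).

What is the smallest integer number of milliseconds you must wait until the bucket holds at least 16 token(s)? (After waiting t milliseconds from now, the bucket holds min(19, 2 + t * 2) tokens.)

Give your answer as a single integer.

Answer: 7

Derivation:
Need 2 + t * 2 >= 16, so t >= 14/2.
Smallest integer t = ceil(14/2) = 7.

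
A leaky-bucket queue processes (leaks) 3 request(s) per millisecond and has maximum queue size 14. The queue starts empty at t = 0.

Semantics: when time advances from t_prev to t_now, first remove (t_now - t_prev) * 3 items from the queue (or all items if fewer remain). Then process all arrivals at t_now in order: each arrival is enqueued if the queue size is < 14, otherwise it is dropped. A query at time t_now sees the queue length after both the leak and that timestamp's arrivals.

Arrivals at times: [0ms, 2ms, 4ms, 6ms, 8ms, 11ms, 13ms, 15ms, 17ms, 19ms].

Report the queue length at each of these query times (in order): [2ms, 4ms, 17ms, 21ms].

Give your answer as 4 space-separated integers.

Queue lengths at query times:
  query t=2ms: backlog = 1
  query t=4ms: backlog = 1
  query t=17ms: backlog = 1
  query t=21ms: backlog = 0

Answer: 1 1 1 0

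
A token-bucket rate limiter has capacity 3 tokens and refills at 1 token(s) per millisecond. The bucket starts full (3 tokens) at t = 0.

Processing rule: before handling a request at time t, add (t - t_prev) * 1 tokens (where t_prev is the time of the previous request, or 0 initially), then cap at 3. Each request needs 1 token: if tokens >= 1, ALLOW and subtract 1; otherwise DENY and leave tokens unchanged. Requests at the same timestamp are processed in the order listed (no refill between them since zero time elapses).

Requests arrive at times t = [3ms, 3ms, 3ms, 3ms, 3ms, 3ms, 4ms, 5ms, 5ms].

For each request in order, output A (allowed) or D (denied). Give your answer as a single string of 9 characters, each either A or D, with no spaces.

Simulating step by step:
  req#1 t=3ms: ALLOW
  req#2 t=3ms: ALLOW
  req#3 t=3ms: ALLOW
  req#4 t=3ms: DENY
  req#5 t=3ms: DENY
  req#6 t=3ms: DENY
  req#7 t=4ms: ALLOW
  req#8 t=5ms: ALLOW
  req#9 t=5ms: DENY

Answer: AAADDDAAD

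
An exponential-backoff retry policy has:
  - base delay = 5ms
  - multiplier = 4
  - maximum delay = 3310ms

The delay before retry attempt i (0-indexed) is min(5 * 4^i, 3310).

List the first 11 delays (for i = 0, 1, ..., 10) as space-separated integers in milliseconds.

Computing each delay:
  i=0: min(5*4^0, 3310) = 5
  i=1: min(5*4^1, 3310) = 20
  i=2: min(5*4^2, 3310) = 80
  i=3: min(5*4^3, 3310) = 320
  i=4: min(5*4^4, 3310) = 1280
  i=5: min(5*4^5, 3310) = 3310
  i=6: min(5*4^6, 3310) = 3310
  i=7: min(5*4^7, 3310) = 3310
  i=8: min(5*4^8, 3310) = 3310
  i=9: min(5*4^9, 3310) = 3310
  i=10: min(5*4^10, 3310) = 3310

Answer: 5 20 80 320 1280 3310 3310 3310 3310 3310 3310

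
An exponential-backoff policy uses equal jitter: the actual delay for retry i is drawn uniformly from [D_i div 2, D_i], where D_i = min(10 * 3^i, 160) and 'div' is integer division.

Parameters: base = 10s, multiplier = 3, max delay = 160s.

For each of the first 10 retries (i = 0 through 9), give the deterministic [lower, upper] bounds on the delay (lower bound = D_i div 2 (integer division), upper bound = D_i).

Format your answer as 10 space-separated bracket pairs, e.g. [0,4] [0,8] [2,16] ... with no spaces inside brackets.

Answer: [5,10] [15,30] [45,90] [80,160] [80,160] [80,160] [80,160] [80,160] [80,160] [80,160]

Derivation:
Computing bounds per retry:
  i=0: D_i=min(10*3^0,160)=10, bounds=[5,10]
  i=1: D_i=min(10*3^1,160)=30, bounds=[15,30]
  i=2: D_i=min(10*3^2,160)=90, bounds=[45,90]
  i=3: D_i=min(10*3^3,160)=160, bounds=[80,160]
  i=4: D_i=min(10*3^4,160)=160, bounds=[80,160]
  i=5: D_i=min(10*3^5,160)=160, bounds=[80,160]
  i=6: D_i=min(10*3^6,160)=160, bounds=[80,160]
  i=7: D_i=min(10*3^7,160)=160, bounds=[80,160]
  i=8: D_i=min(10*3^8,160)=160, bounds=[80,160]
  i=9: D_i=min(10*3^9,160)=160, bounds=[80,160]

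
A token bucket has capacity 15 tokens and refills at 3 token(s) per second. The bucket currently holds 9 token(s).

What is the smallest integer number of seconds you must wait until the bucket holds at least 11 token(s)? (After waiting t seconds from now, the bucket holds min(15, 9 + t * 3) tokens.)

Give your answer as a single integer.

Need 9 + t * 3 >= 11, so t >= 2/3.
Smallest integer t = ceil(2/3) = 1.

Answer: 1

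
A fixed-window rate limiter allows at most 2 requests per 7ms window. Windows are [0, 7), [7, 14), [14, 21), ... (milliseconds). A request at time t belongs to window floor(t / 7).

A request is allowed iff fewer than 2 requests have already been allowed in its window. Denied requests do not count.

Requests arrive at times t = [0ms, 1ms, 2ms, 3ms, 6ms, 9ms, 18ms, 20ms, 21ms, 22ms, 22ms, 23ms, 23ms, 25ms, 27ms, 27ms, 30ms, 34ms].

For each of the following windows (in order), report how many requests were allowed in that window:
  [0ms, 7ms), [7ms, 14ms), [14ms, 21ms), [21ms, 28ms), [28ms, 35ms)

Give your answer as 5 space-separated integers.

Answer: 2 1 2 2 2

Derivation:
Processing requests:
  req#1 t=0ms (window 0): ALLOW
  req#2 t=1ms (window 0): ALLOW
  req#3 t=2ms (window 0): DENY
  req#4 t=3ms (window 0): DENY
  req#5 t=6ms (window 0): DENY
  req#6 t=9ms (window 1): ALLOW
  req#7 t=18ms (window 2): ALLOW
  req#8 t=20ms (window 2): ALLOW
  req#9 t=21ms (window 3): ALLOW
  req#10 t=22ms (window 3): ALLOW
  req#11 t=22ms (window 3): DENY
  req#12 t=23ms (window 3): DENY
  req#13 t=23ms (window 3): DENY
  req#14 t=25ms (window 3): DENY
  req#15 t=27ms (window 3): DENY
  req#16 t=27ms (window 3): DENY
  req#17 t=30ms (window 4): ALLOW
  req#18 t=34ms (window 4): ALLOW

Allowed counts by window: 2 1 2 2 2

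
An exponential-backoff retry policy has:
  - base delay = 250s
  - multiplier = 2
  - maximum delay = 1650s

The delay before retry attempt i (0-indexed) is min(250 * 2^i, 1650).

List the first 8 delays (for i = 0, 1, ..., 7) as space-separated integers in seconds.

Answer: 250 500 1000 1650 1650 1650 1650 1650

Derivation:
Computing each delay:
  i=0: min(250*2^0, 1650) = 250
  i=1: min(250*2^1, 1650) = 500
  i=2: min(250*2^2, 1650) = 1000
  i=3: min(250*2^3, 1650) = 1650
  i=4: min(250*2^4, 1650) = 1650
  i=5: min(250*2^5, 1650) = 1650
  i=6: min(250*2^6, 1650) = 1650
  i=7: min(250*2^7, 1650) = 1650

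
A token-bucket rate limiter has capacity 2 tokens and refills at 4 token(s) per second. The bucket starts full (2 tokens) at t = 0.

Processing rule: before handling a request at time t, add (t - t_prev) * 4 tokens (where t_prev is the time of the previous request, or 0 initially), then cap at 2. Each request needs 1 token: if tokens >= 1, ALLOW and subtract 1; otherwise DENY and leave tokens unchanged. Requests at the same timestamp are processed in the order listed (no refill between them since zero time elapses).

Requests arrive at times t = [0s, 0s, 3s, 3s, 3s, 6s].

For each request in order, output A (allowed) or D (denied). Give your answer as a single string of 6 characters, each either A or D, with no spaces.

Simulating step by step:
  req#1 t=0s: ALLOW
  req#2 t=0s: ALLOW
  req#3 t=3s: ALLOW
  req#4 t=3s: ALLOW
  req#5 t=3s: DENY
  req#6 t=6s: ALLOW

Answer: AAAADA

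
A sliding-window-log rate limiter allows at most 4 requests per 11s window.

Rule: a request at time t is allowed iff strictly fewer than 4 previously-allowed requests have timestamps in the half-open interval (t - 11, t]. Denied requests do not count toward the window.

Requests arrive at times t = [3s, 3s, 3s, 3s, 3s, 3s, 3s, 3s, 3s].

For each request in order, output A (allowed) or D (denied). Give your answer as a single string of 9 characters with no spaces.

Answer: AAAADDDDD

Derivation:
Tracking allowed requests in the window:
  req#1 t=3s: ALLOW
  req#2 t=3s: ALLOW
  req#3 t=3s: ALLOW
  req#4 t=3s: ALLOW
  req#5 t=3s: DENY
  req#6 t=3s: DENY
  req#7 t=3s: DENY
  req#8 t=3s: DENY
  req#9 t=3s: DENY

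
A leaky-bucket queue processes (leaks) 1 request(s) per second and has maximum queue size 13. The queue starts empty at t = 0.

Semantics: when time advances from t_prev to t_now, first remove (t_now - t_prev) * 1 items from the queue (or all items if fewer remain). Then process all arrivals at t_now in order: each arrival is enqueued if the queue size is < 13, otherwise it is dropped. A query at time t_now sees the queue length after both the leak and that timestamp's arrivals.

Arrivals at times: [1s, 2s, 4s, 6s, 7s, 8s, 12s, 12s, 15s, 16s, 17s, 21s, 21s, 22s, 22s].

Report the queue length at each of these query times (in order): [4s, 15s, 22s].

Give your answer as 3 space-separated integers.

Queue lengths at query times:
  query t=4s: backlog = 1
  query t=15s: backlog = 1
  query t=22s: backlog = 3

Answer: 1 1 3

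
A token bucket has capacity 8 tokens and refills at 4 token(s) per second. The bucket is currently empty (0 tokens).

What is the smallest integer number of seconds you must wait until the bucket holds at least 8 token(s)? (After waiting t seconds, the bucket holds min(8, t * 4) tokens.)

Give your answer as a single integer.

Need t * 4 >= 8, so t >= 8/4.
Smallest integer t = ceil(8/4) = 2.

Answer: 2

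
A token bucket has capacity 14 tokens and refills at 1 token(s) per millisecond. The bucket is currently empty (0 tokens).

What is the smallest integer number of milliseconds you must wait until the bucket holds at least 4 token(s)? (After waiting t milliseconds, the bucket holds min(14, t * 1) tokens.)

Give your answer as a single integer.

Answer: 4

Derivation:
Need t * 1 >= 4, so t >= 4/1.
Smallest integer t = ceil(4/1) = 4.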